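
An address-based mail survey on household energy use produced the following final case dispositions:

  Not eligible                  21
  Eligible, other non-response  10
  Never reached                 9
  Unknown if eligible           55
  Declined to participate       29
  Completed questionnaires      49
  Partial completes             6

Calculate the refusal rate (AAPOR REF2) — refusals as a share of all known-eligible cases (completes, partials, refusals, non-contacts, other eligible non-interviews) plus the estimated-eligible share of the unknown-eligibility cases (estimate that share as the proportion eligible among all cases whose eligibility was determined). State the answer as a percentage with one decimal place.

Top: 29
Determined eligible: 49 + 6 + 29 + 9 + 10 = 103
e = 103 / (103 + 21) = 103 / 124 = 0.8306
e × U: 0.8306 × 55 = 45.68
Denom: 103 + 45.68 = 148.68
REF2 = 29 / 148.68 = 0.1950

19.5%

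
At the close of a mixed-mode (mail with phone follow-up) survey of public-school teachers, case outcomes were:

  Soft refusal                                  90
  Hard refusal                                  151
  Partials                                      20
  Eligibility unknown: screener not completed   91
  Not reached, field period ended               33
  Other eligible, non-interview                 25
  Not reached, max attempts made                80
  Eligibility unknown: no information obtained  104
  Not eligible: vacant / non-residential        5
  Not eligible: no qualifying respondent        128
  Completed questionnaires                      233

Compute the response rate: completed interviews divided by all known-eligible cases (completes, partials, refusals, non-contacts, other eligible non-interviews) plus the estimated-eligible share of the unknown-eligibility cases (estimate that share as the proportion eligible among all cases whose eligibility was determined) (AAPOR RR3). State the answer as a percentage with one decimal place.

Declined to participate = 151 + 90 = 241
No answer / not reached = 33 + 80 = 113
Undetermined eligibility = 91 + 104 = 195
Not eligible = 128 + 5 = 133
Num: 233
Eligible (known): 233 + 20 + 241 + 113 + 25 = 632
e = 632 / (632 + 133) = 632 / 765 = 0.8261
Eligible share of unknowns: 0.8261 × 195 = 161.09
Base: 632 + 161.09 = 793.09
RR3 = 233 / 793.09 = 0.2938

29.4%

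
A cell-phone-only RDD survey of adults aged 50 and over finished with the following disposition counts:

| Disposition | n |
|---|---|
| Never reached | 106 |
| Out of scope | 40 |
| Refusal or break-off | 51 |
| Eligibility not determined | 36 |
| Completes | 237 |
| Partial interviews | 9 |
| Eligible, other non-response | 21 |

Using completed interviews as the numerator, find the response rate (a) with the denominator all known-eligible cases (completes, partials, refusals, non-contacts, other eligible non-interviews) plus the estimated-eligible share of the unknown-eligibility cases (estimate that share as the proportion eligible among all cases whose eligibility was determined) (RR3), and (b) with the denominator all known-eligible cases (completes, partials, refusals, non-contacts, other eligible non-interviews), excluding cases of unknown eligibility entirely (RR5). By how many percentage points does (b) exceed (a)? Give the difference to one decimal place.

Num = 237
Eligible (known) = 237 + 9 + 51 + 106 + 21 = 424
e = 424 / (424 + 40) = 424 / 464 = 0.9138
Eligible share of unknowns = 0.9138 × 36 = 32.90
Base = 424 + 32.90 = 456.90
RR3 = 237 / 456.90 = 0.5187
Base = 237 + 9 + 51 + 106 + 21 = 424
RR5 = 237 / 424 = 0.5590
Difference = 55.90 − 51.87 = 4.03 percentage points

4.0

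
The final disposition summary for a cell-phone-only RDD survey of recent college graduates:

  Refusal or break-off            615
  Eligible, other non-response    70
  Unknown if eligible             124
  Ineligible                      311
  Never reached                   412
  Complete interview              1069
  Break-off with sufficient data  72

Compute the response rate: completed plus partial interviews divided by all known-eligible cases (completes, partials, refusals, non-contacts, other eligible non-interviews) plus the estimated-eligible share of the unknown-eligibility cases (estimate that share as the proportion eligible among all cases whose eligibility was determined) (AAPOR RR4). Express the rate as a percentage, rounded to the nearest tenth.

Top → 1069 + 72 = 1141
Determined eligible → 1069 + 72 + 615 + 412 + 70 = 2238
e = 2238 / (2238 + 311) = 2238 / 2549 = 0.8780
e × U → 0.8780 × 124 = 108.87
Base → 2238 + 108.87 = 2346.87
RR4 = 1141 / 2346.87 = 0.4862

48.6%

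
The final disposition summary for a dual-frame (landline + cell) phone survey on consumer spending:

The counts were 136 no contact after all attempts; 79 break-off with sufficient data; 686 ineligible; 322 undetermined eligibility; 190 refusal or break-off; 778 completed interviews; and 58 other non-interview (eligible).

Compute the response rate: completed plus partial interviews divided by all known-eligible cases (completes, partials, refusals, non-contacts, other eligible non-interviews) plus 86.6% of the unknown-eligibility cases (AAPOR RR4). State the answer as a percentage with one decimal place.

56.4%

Num = 778 + 79 = 857
Known eligible = 778 + 79 + 190 + 136 + 58 = 1241
Estimated eligible among unknowns = 0.8660 × 322 = 278.85
Denom = 1241 + 278.85 = 1519.85
RR4 = 857 / 1519.85 = 0.5639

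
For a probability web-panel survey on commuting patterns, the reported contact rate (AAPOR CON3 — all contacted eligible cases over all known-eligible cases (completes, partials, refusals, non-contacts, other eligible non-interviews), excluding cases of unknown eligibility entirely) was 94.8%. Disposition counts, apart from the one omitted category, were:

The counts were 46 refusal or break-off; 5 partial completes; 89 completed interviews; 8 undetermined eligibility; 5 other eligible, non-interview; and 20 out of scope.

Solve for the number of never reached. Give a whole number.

Numerator → 89 + 5 + 46 + 5 = 145
CON3 = 145 / D = 0.948
D = 145 / 0.948 = 153.0
Remaining denominator categories sum to 145
never reached = 153.0 − 145 ≈ 8

8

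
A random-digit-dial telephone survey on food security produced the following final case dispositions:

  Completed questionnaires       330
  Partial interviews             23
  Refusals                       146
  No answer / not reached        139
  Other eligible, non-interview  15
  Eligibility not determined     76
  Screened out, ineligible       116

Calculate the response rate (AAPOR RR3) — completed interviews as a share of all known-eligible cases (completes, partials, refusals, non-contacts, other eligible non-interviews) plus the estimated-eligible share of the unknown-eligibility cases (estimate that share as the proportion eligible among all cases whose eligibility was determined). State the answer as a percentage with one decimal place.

46.0%

Numerator = 330
Known eligible = 330 + 23 + 146 + 139 + 15 = 653
e = 653 / (653 + 116) = 653 / 769 = 0.8492
Eligible share of unknowns = 0.8492 × 76 = 64.54
Denominator = 653 + 64.54 = 717.54
RR3 = 330 / 717.54 = 0.4599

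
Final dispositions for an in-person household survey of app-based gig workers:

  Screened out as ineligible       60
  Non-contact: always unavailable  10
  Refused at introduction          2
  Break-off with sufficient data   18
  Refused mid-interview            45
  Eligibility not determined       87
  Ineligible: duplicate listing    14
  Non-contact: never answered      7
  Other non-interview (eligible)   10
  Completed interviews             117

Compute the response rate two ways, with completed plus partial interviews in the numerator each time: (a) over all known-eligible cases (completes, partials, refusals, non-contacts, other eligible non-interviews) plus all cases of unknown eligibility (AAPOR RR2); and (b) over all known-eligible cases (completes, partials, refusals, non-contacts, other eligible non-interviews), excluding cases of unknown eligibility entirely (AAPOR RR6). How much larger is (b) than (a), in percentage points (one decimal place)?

Refused = 2 + 45 = 47
Non-contacts = 7 + 10 = 17
Out of scope = 60 + 14 = 74
Top → 117 + 18 = 135
Denom → 117 + 18 + 47 + 17 + 10 + 87 = 296
RR2 = 135 / 296 = 0.4561
Denom → 117 + 18 + 47 + 17 + 10 = 209
RR6 = 135 / 209 = 0.6459
Difference = 64.59 − 45.61 = 18.98 percentage points

19.0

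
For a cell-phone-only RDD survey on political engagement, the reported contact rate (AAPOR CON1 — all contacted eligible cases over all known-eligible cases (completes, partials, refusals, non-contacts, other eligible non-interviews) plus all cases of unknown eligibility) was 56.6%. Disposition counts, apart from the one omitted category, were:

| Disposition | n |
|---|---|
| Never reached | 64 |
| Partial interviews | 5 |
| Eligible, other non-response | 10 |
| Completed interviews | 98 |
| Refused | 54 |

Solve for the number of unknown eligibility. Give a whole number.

Top = 98 + 5 + 54 + 10 = 167
CON1 = 167 / D = 0.566
D = 167 / 0.566 = 295.1
Other denominator terms total 231
unknown eligibility = 295.1 − 231 ≈ 64

64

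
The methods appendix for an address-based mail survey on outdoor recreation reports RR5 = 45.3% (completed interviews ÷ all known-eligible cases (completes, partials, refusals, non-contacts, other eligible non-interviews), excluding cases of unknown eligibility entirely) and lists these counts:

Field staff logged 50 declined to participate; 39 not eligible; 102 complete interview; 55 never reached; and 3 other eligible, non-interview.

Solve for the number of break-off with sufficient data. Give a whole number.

15

RR5 = 102 / D = 0.453
D = 102 / 0.453 = 225.2
Other denominator terms total 210
break-off with sufficient data = 225.2 − 210 ≈ 15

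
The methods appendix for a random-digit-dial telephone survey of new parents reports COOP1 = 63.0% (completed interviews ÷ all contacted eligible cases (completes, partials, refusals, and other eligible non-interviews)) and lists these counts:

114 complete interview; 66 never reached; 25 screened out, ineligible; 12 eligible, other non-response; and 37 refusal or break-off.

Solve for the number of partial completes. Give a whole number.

COOP1 = 114 / D = 0.630
D = 114 / 0.630 = 181.0
Remaining denominator categories sum to 163
partial completes = 181.0 − 163 ≈ 18

18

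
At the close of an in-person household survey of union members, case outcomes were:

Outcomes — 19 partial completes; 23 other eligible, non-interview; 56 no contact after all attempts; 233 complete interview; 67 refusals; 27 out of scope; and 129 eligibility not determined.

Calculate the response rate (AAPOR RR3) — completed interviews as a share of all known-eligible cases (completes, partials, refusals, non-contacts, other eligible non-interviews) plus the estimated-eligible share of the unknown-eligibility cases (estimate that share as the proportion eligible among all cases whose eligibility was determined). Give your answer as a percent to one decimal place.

Top → 233
Known eligible → 233 + 19 + 67 + 56 + 23 = 398
e = 398 / (398 + 27) = 398 / 425 = 0.9365
Estimated eligible among unknowns → 0.9365 × 129 = 120.81
Denom → 398 + 120.81 = 518.81
RR3 = 233 / 518.81 = 0.4491

44.9%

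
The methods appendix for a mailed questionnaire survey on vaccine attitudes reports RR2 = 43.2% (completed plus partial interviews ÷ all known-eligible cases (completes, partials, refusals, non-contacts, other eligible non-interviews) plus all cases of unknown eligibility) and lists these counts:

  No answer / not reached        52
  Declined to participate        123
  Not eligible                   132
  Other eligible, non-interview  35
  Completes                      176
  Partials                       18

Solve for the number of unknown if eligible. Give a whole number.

45

Num → 176 + 18 = 194
RR2 = 194 / D = 0.432
D = 194 / 0.432 = 449.1
Other denominator terms total 404
unknown if eligible = 449.1 − 404 ≈ 45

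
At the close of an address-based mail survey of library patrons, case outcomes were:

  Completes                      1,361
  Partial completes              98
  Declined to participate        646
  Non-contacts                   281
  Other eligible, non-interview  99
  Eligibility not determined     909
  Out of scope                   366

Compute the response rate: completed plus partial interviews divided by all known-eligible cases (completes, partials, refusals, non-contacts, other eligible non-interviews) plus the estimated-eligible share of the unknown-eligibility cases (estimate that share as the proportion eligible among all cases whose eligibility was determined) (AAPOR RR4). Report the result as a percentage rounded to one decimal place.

44.5%

Top → 1361 + 98 = 1459
Eligible (known) → 1361 + 98 + 646 + 281 + 99 = 2485
e = 2485 / (2485 + 366) = 2485 / 2851 = 0.8716
e × U → 0.8716 × 909 = 792.28
Denominator → 2485 + 792.28 = 3277.28
RR4 = 1459 / 3277.28 = 0.4452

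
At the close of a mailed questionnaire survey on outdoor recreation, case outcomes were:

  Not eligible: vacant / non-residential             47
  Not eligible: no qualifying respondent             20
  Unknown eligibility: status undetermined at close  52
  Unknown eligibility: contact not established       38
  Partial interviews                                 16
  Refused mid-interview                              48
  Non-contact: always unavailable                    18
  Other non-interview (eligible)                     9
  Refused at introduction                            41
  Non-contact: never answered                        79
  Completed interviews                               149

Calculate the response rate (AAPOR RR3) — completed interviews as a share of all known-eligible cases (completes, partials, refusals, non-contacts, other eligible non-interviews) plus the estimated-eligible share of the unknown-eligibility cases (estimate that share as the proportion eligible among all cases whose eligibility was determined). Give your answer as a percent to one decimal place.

34.2%

Refusals = 41 + 48 = 89
No contact after all attempts = 79 + 18 = 97
Unknown eligibility = 38 + 52 = 90
Not eligible = 20 + 47 = 67
Top: 149
Known eligible: 149 + 16 + 89 + 97 + 9 = 360
e = 360 / (360 + 67) = 360 / 427 = 0.8431
Eligible share of unknowns: 0.8431 × 90 = 75.88
Denom: 360 + 75.88 = 435.88
RR3 = 149 / 435.88 = 0.3418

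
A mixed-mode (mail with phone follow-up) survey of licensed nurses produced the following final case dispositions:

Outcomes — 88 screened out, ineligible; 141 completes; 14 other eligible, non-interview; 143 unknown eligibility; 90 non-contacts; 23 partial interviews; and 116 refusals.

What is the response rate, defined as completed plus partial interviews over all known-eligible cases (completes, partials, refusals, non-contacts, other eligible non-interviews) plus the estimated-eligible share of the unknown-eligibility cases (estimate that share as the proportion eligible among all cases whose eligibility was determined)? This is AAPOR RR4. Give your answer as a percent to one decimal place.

Num: 141 + 23 = 164
Known eligible: 141 + 23 + 116 + 90 + 14 = 384
e = 384 / (384 + 88) = 384 / 472 = 0.8136
e × U: 0.8136 × 143 = 116.34
Base: 384 + 116.34 = 500.34
RR4 = 164 / 500.34 = 0.3278

32.8%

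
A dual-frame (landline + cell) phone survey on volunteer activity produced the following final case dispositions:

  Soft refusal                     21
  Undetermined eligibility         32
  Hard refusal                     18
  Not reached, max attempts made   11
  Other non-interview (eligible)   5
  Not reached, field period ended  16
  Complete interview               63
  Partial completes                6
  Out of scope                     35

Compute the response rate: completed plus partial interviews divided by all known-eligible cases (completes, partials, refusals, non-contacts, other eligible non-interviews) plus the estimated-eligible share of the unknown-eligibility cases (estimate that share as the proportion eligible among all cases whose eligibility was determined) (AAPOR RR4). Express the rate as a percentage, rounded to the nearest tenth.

41.7%

Declined to participate = 18 + 21 = 39
Non-contacts = 16 + 11 = 27
Num = 63 + 6 = 69
Determined eligible = 63 + 6 + 39 + 27 + 5 = 140
e = 140 / (140 + 35) = 140 / 175 = 0.8000
Estimated eligible among unknowns = 0.8000 × 32 = 25.60
Denom = 140 + 25.60 = 165.60
RR4 = 69 / 165.60 = 0.4167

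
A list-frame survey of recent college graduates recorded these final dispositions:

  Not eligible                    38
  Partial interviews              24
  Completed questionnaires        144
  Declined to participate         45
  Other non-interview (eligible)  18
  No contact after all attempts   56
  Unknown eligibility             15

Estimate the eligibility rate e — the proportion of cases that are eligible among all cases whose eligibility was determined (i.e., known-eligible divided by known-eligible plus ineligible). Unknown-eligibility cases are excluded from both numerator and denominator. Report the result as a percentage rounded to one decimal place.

Known eligible: 144 + 24 + 45 + 56 + 18 = 287
e = 287 / (287 + 38) = 287 / 325 = 0.8831

88.3%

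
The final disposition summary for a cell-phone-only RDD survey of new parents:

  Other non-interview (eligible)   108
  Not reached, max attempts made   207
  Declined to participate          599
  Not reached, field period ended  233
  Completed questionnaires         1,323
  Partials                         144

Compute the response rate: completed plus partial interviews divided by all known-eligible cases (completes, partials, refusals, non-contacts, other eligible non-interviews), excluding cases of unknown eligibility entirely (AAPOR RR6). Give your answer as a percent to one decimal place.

No contact after all attempts = 233 + 207 = 440
Num: 1323 + 144 = 1467
Base: 1323 + 144 + 599 + 440 + 108 = 2614
RR6 = 1467 / 2614 = 0.5612

56.1%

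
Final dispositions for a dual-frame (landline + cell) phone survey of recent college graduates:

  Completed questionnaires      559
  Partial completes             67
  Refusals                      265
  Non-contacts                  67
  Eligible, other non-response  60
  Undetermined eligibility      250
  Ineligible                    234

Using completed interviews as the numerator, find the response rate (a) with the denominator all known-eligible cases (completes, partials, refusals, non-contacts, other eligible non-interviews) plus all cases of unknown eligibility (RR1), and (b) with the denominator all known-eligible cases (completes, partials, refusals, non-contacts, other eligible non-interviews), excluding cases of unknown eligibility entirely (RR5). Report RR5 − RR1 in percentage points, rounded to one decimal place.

10.8

Num → 559
Denom → 559 + 67 + 265 + 67 + 60 + 250 = 1268
RR1 = 559 / 1268 = 0.4409
Denom → 559 + 67 + 265 + 67 + 60 = 1018
RR5 = 559 / 1018 = 0.5491
Difference = 54.91 − 44.09 = 10.82 percentage points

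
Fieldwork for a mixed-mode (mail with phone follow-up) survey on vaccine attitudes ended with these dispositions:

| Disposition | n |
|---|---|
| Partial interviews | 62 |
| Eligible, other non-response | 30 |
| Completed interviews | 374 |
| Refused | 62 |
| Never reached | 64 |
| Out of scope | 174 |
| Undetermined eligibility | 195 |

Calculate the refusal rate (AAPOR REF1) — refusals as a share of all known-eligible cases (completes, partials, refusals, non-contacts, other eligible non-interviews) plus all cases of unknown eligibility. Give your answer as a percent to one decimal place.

7.9%

Num: 62
Base: 374 + 62 + 62 + 64 + 30 + 195 = 787
REF1 = 62 / 787 = 0.0788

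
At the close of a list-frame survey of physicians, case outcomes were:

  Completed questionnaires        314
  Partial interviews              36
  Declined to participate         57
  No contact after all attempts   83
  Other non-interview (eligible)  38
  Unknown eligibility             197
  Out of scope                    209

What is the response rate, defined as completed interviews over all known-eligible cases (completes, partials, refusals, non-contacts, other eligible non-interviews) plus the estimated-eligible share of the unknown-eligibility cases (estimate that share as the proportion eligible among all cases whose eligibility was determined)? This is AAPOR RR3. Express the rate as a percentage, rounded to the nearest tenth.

46.9%

Top = 314
Eligible (known) = 314 + 36 + 57 + 83 + 38 = 528
e = 528 / (528 + 209) = 528 / 737 = 0.7164
e × U = 0.7164 × 197 = 141.13
Base = 528 + 141.13 = 669.13
RR3 = 314 / 669.13 = 0.4693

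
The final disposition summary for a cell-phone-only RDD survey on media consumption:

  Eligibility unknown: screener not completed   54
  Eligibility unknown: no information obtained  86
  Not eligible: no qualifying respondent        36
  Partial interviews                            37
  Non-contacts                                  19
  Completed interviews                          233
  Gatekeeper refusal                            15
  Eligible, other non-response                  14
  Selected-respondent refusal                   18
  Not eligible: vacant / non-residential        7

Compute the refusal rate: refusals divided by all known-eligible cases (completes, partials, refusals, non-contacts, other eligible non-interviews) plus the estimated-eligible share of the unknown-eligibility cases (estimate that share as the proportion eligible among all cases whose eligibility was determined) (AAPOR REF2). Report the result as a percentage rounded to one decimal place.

7.2%

Declined to participate = 15 + 18 = 33
Unknown if eligible = 54 + 86 = 140
Screened out, ineligible = 36 + 7 = 43
Numerator: 33
Determined eligible: 233 + 37 + 33 + 19 + 14 = 336
e = 336 / (336 + 43) = 336 / 379 = 0.8865
Eligible share of unknowns: 0.8865 × 140 = 124.11
Base: 336 + 124.11 = 460.11
REF2 = 33 / 460.11 = 0.0717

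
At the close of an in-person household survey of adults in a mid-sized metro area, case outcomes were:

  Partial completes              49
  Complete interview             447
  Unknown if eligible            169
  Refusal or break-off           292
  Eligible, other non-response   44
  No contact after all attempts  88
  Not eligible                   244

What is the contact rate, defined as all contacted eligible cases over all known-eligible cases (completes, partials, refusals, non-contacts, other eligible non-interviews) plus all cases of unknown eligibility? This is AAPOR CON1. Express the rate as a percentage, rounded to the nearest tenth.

Top: 447 + 49 + 292 + 44 = 832
Denominator: 447 + 49 + 292 + 88 + 44 + 169 = 1089
CON1 = 832 / 1089 = 0.7640

76.4%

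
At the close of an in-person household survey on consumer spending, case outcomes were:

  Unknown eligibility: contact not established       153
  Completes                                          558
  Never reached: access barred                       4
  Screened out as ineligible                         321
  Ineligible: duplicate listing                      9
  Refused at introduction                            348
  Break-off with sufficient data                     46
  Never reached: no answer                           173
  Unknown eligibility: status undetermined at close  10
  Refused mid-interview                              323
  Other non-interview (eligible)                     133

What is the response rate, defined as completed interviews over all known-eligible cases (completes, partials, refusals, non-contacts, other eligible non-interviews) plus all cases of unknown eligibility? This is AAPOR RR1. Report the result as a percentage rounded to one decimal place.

Declined to participate = 348 + 323 = 671
Never reached = 173 + 4 = 177
Undetermined eligibility = 153 + 10 = 163
Not eligible = 321 + 9 = 330
Top: 558
Denom: 558 + 46 + 671 + 177 + 133 + 163 = 1748
RR1 = 558 / 1748 = 0.3192

31.9%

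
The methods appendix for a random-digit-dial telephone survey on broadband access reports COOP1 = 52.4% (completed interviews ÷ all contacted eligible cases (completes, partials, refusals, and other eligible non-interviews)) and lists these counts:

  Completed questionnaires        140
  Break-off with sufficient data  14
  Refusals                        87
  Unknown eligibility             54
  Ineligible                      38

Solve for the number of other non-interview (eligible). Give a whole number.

26

COOP1 = 140 / D = 0.524
D = 140 / 0.524 = 267.2
Remaining denominator categories sum to 241
other non-interview (eligible) = 267.2 − 241 ≈ 26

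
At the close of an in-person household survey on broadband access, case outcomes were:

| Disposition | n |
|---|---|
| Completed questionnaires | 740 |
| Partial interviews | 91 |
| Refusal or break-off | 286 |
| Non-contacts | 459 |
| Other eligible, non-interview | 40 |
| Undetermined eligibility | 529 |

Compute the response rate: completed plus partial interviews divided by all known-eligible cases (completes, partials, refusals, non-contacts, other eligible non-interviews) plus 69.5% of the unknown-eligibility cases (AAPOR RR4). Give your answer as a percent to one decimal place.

Top: 740 + 91 = 831
Known eligible: 740 + 91 + 286 + 459 + 40 = 1616
Estimated eligible among unknowns: 0.6950 × 529 = 367.65
Denominator: 1616 + 367.65 = 1983.65
RR4 = 831 / 1983.65 = 0.4189

41.9%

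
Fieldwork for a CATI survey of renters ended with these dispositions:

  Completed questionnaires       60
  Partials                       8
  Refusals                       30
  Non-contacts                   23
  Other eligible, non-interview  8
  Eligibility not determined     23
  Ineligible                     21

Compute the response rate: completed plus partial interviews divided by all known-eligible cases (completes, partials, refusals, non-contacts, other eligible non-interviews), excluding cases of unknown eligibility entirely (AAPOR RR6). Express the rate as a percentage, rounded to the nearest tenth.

Numerator: 60 + 8 = 68
Base: 60 + 8 + 30 + 23 + 8 = 129
RR6 = 68 / 129 = 0.5271

52.7%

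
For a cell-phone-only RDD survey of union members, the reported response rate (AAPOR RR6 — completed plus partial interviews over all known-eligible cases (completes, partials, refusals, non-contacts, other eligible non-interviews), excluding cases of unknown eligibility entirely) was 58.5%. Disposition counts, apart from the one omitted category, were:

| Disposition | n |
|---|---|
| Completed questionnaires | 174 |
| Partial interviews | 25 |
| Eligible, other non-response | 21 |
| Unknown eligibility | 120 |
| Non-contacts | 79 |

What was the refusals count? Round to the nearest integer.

41

Numerator → 174 + 25 = 199
RR6 = 199 / D = 0.585
D = 199 / 0.585 = 340.2
Remaining denominator categories sum to 299
refusals = 340.2 − 299 ≈ 41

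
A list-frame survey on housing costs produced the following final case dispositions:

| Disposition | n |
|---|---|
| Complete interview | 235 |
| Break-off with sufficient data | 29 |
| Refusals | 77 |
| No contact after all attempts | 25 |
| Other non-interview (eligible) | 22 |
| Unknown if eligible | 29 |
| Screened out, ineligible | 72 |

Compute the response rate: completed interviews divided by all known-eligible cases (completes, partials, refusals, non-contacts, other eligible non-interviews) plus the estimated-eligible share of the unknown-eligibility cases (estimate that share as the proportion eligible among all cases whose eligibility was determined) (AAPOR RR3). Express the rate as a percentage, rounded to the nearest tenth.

Numerator → 235
Eligible (known) → 235 + 29 + 77 + 25 + 22 = 388
e = 388 / (388 + 72) = 388 / 460 = 0.8435
e × U → 0.8435 × 29 = 24.46
Denom → 388 + 24.46 = 412.46
RR3 = 235 / 412.46 = 0.5698

57.0%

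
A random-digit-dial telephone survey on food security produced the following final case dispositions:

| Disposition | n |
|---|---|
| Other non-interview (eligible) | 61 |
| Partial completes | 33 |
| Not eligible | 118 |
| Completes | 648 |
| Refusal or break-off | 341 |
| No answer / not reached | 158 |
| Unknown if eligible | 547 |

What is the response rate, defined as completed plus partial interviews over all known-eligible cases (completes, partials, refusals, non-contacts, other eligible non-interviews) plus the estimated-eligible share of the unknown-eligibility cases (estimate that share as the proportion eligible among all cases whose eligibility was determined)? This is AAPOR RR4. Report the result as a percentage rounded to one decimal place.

39.1%

Num: 648 + 33 = 681
Determined eligible: 648 + 33 + 341 + 158 + 61 = 1241
e = 1241 / (1241 + 118) = 1241 / 1359 = 0.9132
Eligible share of unknowns: 0.9132 × 547 = 499.52
Denominator: 1241 + 499.52 = 1740.52
RR4 = 681 / 1740.52 = 0.3913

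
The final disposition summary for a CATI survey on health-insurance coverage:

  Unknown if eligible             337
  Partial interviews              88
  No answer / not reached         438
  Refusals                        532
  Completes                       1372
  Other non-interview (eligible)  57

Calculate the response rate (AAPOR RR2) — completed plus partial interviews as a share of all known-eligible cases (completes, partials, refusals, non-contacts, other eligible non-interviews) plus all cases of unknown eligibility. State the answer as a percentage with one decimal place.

51.7%

Num = 1372 + 88 = 1460
Denominator = 1372 + 88 + 532 + 438 + 57 + 337 = 2824
RR2 = 1460 / 2824 = 0.5170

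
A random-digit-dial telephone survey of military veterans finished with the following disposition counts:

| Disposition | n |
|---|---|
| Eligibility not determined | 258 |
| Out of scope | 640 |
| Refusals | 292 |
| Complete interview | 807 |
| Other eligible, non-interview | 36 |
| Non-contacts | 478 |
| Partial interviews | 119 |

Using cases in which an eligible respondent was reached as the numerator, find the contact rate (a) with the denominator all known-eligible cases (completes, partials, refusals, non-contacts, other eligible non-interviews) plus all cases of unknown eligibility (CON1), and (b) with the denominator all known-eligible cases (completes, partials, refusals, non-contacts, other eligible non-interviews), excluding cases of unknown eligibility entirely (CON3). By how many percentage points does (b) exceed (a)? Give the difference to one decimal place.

Num: 807 + 119 + 292 + 36 = 1254
Base: 807 + 119 + 292 + 478 + 36 + 258 = 1990
CON1 = 1254 / 1990 = 0.6302
Base: 807 + 119 + 292 + 478 + 36 = 1732
CON3 = 1254 / 1732 = 0.7240
Difference = 72.40 − 63.02 = 9.38 percentage points

9.4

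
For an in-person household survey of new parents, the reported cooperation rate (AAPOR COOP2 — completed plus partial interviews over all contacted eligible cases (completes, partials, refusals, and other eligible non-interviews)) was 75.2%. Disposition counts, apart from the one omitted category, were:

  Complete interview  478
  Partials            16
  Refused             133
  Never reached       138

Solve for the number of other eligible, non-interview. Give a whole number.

Top → 478 + 16 = 494
COOP2 = 494 / D = 0.752
D = 494 / 0.752 = 656.9
Rest of base = 627
other eligible, non-interview = 656.9 − 627 ≈ 30

30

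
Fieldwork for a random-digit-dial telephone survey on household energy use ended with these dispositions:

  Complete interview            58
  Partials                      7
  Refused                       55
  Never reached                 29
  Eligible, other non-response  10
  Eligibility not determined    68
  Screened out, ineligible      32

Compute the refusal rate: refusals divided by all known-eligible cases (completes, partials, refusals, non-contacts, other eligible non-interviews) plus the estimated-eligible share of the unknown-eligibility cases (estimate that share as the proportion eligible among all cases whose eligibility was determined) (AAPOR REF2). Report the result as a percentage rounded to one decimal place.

Num → 55
Eligible (known) → 58 + 7 + 55 + 29 + 10 = 159
e = 159 / (159 + 32) = 159 / 191 = 0.8325
Estimated eligible among unknowns → 0.8325 × 68 = 56.61
Base → 159 + 56.61 = 215.61
REF2 = 55 / 215.61 = 0.2551

25.5%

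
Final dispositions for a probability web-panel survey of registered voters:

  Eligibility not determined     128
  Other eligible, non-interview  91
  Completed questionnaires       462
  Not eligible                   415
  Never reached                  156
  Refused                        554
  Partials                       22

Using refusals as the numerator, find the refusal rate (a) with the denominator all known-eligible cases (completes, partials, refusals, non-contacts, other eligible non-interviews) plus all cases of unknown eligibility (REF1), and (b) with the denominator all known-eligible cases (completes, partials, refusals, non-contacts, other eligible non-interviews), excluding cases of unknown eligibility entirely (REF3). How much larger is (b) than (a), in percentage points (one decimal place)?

3.9

Numerator = 554
Base = 462 + 22 + 554 + 156 + 91 + 128 = 1413
REF1 = 554 / 1413 = 0.3921
Base = 462 + 22 + 554 + 156 + 91 = 1285
REF3 = 554 / 1285 = 0.4311
Difference = 43.11 − 39.21 = 3.90 percentage points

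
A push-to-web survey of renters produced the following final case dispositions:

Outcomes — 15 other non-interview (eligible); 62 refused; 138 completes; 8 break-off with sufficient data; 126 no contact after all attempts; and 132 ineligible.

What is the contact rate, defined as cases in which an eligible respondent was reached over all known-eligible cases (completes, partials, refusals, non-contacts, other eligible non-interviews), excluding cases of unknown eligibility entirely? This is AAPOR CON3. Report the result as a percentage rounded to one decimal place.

Num → 138 + 8 + 62 + 15 = 223
Denom → 138 + 8 + 62 + 126 + 15 = 349
CON3 = 223 / 349 = 0.6390

63.9%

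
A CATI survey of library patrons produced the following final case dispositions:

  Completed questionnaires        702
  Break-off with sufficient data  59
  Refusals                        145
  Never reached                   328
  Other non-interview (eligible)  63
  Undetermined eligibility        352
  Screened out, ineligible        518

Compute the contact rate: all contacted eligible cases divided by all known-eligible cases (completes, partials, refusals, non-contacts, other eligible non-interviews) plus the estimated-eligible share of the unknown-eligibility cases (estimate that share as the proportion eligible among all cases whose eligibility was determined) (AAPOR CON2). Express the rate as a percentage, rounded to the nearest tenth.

Numerator = 702 + 59 + 145 + 63 = 969
Known eligible = 702 + 59 + 145 + 328 + 63 = 1297
e = 1297 / (1297 + 518) = 1297 / 1815 = 0.7146
Eligible share of unknowns = 0.7146 × 352 = 251.54
Base = 1297 + 251.54 = 1548.54
CON2 = 969 / 1548.54 = 0.6258

62.6%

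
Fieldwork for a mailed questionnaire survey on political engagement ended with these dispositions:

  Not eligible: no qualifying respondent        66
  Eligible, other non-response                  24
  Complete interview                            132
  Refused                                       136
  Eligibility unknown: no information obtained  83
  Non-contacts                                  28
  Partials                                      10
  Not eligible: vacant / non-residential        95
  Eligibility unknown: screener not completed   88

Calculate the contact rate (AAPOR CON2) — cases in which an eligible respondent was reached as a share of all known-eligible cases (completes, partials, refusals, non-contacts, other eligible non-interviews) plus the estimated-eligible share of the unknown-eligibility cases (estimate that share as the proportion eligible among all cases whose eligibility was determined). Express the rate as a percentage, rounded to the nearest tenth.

Unknown if eligible = 88 + 83 = 171
Ineligible = 66 + 95 = 161
Top: 132 + 10 + 136 + 24 = 302
Known eligible: 132 + 10 + 136 + 28 + 24 = 330
e = 330 / (330 + 161) = 330 / 491 = 0.6721
e × U: 0.6721 × 171 = 114.93
Denom: 330 + 114.93 = 444.93
CON2 = 302 / 444.93 = 0.6788

67.9%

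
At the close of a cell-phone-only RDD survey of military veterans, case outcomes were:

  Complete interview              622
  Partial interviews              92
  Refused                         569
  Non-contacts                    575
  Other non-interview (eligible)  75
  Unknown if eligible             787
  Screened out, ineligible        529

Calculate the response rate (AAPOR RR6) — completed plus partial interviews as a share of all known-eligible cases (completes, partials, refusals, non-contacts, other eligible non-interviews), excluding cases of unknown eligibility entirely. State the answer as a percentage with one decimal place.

36.9%

Numerator: 622 + 92 = 714
Base: 622 + 92 + 569 + 575 + 75 = 1933
RR6 = 714 / 1933 = 0.3694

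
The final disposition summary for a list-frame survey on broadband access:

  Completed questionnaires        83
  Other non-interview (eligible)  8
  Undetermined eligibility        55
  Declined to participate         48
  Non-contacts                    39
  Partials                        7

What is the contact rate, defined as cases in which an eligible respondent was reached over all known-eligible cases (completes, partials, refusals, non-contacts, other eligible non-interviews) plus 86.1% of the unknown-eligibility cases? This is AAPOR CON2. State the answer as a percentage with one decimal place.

Top → 83 + 7 + 48 + 8 = 146
Known eligible → 83 + 7 + 48 + 39 + 8 = 185
e × U → 0.8610 × 55 = 47.35
Denominator → 185 + 47.35 = 232.35
CON2 = 146 / 232.35 = 0.6284

62.8%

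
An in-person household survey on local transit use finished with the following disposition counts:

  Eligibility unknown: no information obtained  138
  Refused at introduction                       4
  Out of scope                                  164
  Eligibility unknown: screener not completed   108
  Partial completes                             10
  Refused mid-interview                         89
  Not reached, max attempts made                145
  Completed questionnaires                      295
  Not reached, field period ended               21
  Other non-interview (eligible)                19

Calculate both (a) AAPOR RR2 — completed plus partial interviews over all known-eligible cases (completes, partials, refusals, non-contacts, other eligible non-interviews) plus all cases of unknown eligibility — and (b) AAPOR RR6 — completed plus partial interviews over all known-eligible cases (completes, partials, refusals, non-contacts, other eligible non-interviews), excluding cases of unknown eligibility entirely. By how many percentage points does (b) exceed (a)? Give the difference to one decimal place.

15.5

Refusal or break-off = 4 + 89 = 93
No contact after all attempts = 21 + 145 = 166
Unknown eligibility = 108 + 138 = 246
Numerator = 295 + 10 = 305
Base = 295 + 10 + 93 + 166 + 19 + 246 = 829
RR2 = 305 / 829 = 0.3679
Base = 295 + 10 + 93 + 166 + 19 = 583
RR6 = 305 / 583 = 0.5232
Difference = 52.32 − 36.79 = 15.53 percentage points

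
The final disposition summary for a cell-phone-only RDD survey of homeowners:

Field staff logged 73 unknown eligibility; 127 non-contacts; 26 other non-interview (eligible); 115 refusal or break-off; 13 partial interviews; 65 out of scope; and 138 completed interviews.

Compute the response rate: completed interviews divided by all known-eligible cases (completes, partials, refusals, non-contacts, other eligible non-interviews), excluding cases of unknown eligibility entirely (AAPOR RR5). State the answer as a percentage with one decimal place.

32.9%

Top: 138
Base: 138 + 13 + 115 + 127 + 26 = 419
RR5 = 138 / 419 = 0.3294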